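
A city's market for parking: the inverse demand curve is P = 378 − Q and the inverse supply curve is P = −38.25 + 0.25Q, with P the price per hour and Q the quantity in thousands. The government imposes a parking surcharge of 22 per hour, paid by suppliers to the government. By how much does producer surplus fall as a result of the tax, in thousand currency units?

Producer surplus falls by 1426.48 thousand.

Inverting to Q(P) form: Qd = 378 − P; Qs = 4P + 153.
Before the tax: set 378 − P = 4P + 153 → P* = 45, Q* = 333.
With the tax collected from suppliers, supply shifts: Qs = 4(P − 22) + 153.
Solving gives Q = 315.4 with consumers paying 62.6 and suppliers receiving 40.6 (the 22 wedge).
ΔPS is the trapezoid between Q = 315.4 and Q = 333 of height 4.4: ½ · (333 + 315.4) · 4.4 = 1426.48.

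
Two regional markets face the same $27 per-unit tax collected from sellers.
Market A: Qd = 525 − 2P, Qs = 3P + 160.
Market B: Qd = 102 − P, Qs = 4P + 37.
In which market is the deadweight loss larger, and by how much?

Market A: pre-tax P* = $73, Q* = 379; post-tax Q = 346.6; deadweight loss = $437.4.
Market B: pre-tax P* = $13, Q* = 89; post-tax Q = 67.4; deadweight loss = $291.6.
Difference: $437.4 vs $291.6 → market A is larger by $145.8.

Market A, by $145.8.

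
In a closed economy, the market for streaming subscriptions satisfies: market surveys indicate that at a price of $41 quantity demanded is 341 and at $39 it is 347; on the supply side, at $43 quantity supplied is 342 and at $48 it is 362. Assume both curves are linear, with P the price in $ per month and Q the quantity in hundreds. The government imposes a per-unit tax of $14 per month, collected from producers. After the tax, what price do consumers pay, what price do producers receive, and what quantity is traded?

Consumers pay $50; producers receive $36; quantity = 314.

Demand slope: (347 − 341)/(39 − 41) = -3, so Qd = 464 − 3P.
Supply slope: (362 − 342)/(48 − 43) = 4, so Qs = 4P + 170.
Without the tax, 464 − 3P = 4P + 170 gives 7P = 294, so P* = $42 and Q* = 338.
With the tax collected from producers, supply shifts: Qs = 4(P − 14) + 170.
New equilibrium: consumers pay $50, producers receive $36, Q = 314. (Wedge: Pb − Ps = 14.)
The less price-elastic side of the market bears the larger share of a per-unit tax.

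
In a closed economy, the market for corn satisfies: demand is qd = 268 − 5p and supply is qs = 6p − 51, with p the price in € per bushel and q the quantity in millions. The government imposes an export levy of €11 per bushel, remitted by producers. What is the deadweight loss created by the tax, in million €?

Deadweight loss = €165 million.

Without the tax, 268 − 5p = 6p − 51 gives 11p = 319, so p* = €29 and q* = 123.
With the tax collected from producers, supply shifts: qs = 6(p − 11) − 51.
Solving gives q = 93 with consumers paying €35 and producers receiving €24 (the €11 wedge).
Quantity falls by |ΔQ| = |123 − 93| = 30.
DWL = ½ · t · |ΔQ| = ½ · 11 · 30 = €165.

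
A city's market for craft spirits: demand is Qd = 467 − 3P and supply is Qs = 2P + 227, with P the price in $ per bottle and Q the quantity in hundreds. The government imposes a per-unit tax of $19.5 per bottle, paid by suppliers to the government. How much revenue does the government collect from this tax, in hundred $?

Tax revenue = $5842.2 hundred.

Without the tax, 467 − 3P = 2P + 227 gives 5P = 240, so P* = $48 and Q* = 323.
With the tax collected from suppliers, supply shifts: Qs = 2(P − 19.5) + 227.
Solving gives Q = 299.6 with buyers paying $55.8 and suppliers receiving $36.3 (the $19.5 wedge).
Revenue = t · Q = 19.5 · 299.6 = $5842.2.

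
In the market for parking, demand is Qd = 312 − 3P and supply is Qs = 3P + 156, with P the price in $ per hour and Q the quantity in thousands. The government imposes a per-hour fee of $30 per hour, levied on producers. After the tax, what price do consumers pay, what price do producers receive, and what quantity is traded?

Without the tax, 312 − 3P = 3P + 156 gives 6P = 156, so P* = $26 and Q* = 234.
With the tax collected from producers, supply shifts: Qs = 3(P − 30) + 156.
Solving gives Q = 189 with consumers paying $41 and producers receiving $11 (the $30 wedge).

Consumers pay $41; producers receive $11; quantity = 189.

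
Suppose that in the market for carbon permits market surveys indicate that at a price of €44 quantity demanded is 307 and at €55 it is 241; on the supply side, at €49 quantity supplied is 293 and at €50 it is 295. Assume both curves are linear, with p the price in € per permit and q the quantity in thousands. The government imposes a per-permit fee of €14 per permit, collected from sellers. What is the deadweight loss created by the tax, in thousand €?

Demand slope: (241 − 307)/(55 − 44) = -6, so qd = 571 − 6p.
Supply slope: (295 − 293)/(50 − 49) = 2, so qs = 2p + 195.
Without the tax, 571 − 6p = 2p + 195 gives 8p = 376, so p* = €47 and q* = 289.
With the tax collected from sellers, supply shifts: qs = 2(p − 14) + 195.
Solving gives q = 268 with consumers paying €50.5 and sellers receiving €36.5 (the €14 wedge).
Quantity falls by |ΔQ| = |289 − 268| = 21.
DWL = ½ · t · |ΔQ| = ½ · 14 · 21 = €147.

Deadweight loss = €147 thousand.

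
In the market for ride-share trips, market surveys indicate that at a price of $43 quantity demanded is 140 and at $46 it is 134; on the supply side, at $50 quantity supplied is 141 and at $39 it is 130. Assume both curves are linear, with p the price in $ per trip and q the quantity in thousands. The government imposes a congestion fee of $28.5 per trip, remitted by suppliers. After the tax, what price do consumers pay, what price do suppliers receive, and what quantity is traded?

Demand slope: (134 − 140)/(46 − 43) = -2, so qd = 226 − 2p.
Supply slope: (130 − 141)/(39 − 50) = 1, so qs = p + 91.
Before the tax: set 226 − 2p = p + 91 → p* = $45, q* = 136.
With the tax collected from suppliers, supply shifts: qs = (p − 28.5) + 91.
Solving gives q = 117 with consumers paying $54.5 and suppliers receiving $26 (the $28.5 wedge).
The less price-elastic side of the market bears the larger share of a per-unit tax.

Consumers pay $54.5; suppliers receive $26; quantity = 117.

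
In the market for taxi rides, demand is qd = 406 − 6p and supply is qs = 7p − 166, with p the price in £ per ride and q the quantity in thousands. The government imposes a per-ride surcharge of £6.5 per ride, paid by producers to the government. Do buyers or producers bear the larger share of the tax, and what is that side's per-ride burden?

Buyers bear the larger share: £3.5 per ride.

Without the tax, 406 − 6p = 7p − 166 gives 13p = 572, so p* = £44 and q* = 142.
With the tax collected from producers, supply shifts: qs = 7(p − 6.5) − 166.
Solving gives q = 121 with buyers paying £47.5 and producers receiving £41 (the £6.5 wedge).
Per-ride burden: buyers £3.5, producers £3.
Buyers take the larger share because demand is less price-elastic here (demand slope 6 vs supply slope 7).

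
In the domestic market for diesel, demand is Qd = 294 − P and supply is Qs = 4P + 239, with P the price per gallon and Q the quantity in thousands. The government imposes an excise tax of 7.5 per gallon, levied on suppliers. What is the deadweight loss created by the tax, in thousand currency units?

Deadweight loss = 22.5 thousand.

Without the tax, 294 − P = 4P + 239 gives 5P = 55, so P* = 11 and Q* = 283.
With the tax collected from suppliers, supply shifts: Qs = 4(P − 7.5) + 239.
Solving gives Q = 277 with consumers paying 17 and suppliers receiving 9.5 (the 7.5 wedge).
Quantity falls by |ΔQ| = |283 − 277| = 6.
DWL = ½ · t · |ΔQ| = ½ · 7.5 · 6 = 22.5.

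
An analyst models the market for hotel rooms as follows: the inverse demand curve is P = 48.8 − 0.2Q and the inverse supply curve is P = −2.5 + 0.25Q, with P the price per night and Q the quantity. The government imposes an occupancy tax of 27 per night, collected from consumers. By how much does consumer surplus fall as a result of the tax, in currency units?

Consumer surplus falls by 1008.

Inverting to Q(P) form: Qd = 244 − 5P; Qs = 4P + 10.
Without the tax, 244 − 5P = 4P + 10 gives 9P = 234, so P* = 26 and Q* = 114.
With the tax collected from consumers, demand (in seller-price terms) shifts: Qd = 244 − 5(P + 27).
New equilibrium: consumers pay 38, producers receive 11, Q = 54. (Wedge: Pb − Ps = 27.)
ΔCS is the trapezoid between Q = 54 and Q = 114 of height 12: ½ · (114 + 54) · 12 = 1008.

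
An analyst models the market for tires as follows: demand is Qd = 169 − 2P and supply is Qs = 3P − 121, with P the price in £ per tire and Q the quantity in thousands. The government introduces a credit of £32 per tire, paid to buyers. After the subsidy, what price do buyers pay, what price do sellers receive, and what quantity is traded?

Buyers pay £38.8; sellers receive £70.8; quantity = 91.4.

Without the subsidy, 169 − 2P = 3P − 121 gives 5P = 290, so P* = £58 and Q* = 53.
With a per-unit subsidy paid to buyers, each effectively pays P − 32, so demand becomes Qd = 169 − 2(P − 32).
New equilibrium: buyers pay £38.8, sellers receive £70.8, Q = 91.4. (Wedge: Pb − Ps = −32.)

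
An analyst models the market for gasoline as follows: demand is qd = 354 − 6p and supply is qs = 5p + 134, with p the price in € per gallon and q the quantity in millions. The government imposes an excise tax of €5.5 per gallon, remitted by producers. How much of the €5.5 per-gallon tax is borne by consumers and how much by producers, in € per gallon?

Consumers bear €2.5 per gallon; producers bear €3 per gallon.

Before the tax: set 354 − 6p = 5p + 134 → p* = €20, q* = 234.
With the tax collected from producers, supply shifts: qs = 5(p − 5.5) + 134.
Solving gives q = 219 with consumers paying €22.5 and producers receiving €17 (the €5.5 wedge).
Burden on consumers: €2.5; on producers: €3. (They sum to €5.5.)
The less price-elastic side of the market bears the larger share of a per-unit tax.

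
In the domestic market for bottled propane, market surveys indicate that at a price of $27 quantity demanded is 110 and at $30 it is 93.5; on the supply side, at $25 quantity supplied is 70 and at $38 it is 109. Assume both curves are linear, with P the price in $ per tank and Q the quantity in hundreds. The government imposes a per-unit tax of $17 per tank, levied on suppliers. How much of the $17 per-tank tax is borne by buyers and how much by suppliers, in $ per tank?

Buyers bear $6 per tank; suppliers bear $11 per tank.

Demand slope: (93.5 − 110)/(30 − 27) = -5.5, so Qd = 258.5 − 5.5P.
Supply slope: (109 − 70)/(38 − 25) = 3, so Qs = 3P − 5.
Before the tax: set 258.5 − 5.5P = 3P − 5 → P* = $31, Q* = 88.
With the tax collected from suppliers, supply shifts: Qs = 3(P − 17) − 5.
New equilibrium: buyers pay $37, suppliers receive $20, Q = 55. (Wedge: Pb − Ps = 17.)
Burden on buyers: $6; on suppliers: $11. (They sum to $17.)
The less price-elastic side of the market bears the larger share of a per-unit tax.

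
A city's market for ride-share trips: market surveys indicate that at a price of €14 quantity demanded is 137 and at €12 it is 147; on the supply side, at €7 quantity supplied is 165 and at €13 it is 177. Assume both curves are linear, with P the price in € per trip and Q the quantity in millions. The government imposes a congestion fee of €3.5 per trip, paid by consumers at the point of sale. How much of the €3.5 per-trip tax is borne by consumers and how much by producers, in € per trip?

Consumers bear €1 per trip; producers bear €2.5 per trip.

Demand slope: (147 − 137)/(12 − 14) = -5, so Qd = 207 − 5P.
Supply slope: (177 − 165)/(13 − 7) = 2, so Qs = 2P + 151.
Without the tax, 207 − 5P = 2P + 151 gives 7P = 56, so P* = €8 and Q* = 167.
With the tax collected from consumers, demand (in seller-price terms) shifts: Qd = 207 − 5(P + 3.5).
Solving gives Q = 162 with consumers paying €9 and producers receiving €5.5 (the €3.5 wedge).
Burden on consumers: €1; on producers: €2.5. (They sum to €3.5.)
The less price-elastic side of the market bears the larger share of a per-unit tax.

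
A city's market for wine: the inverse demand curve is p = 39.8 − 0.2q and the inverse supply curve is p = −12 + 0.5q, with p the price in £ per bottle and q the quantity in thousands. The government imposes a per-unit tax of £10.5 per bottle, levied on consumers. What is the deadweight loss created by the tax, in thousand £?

Rewrite in direct form: qd = 199 − 5p and qs = 2p + 24.
Before the tax: set 199 − 5p = 2p + 24 → p* = £25, q* = 74.
With the tax collected from consumers, demand (in seller-price terms) shifts: qd = 199 − 5(p + 10.5).
New equilibrium: consumers pay £28, sellers receive £17.5, q = 59. (Wedge: pb − ps = 10.5.)
Quantity falls by |ΔQ| = |74 − 59| = 15.
DWL = ½ · t · |ΔQ| = ½ · 10.5 · 15 = £78.75.

Deadweight loss = £78.75 thousand.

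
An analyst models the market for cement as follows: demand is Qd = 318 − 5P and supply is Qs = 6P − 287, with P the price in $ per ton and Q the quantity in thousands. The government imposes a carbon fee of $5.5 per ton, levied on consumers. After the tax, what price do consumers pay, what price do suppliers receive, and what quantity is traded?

Before the tax: set 318 − 5P = 6P − 287 → P* = $55, Q* = 43.
With the tax collected from consumers, demand (in seller-price terms) shifts: Qd = 318 − 5(P + 5.5).
New equilibrium: consumers pay $58, suppliers receive $52.5, Q = 28. (Wedge: Pb − Ps = 5.5.)

Consumers pay $58; suppliers receive $52.5; quantity = 28.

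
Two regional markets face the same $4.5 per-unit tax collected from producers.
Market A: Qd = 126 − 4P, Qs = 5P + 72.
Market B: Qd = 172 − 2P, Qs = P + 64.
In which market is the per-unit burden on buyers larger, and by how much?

Market A: pre-tax P* = $6, Q* = 102; post-tax Q = 92; per-unit burden on buyers = $2.5.
Market B: pre-tax P* = $36, Q* = 100; post-tax Q = 97; per-unit burden on buyers = $1.5.
Difference: $2.5 vs $1.5 → market A is larger by $1.

Market A, by $1.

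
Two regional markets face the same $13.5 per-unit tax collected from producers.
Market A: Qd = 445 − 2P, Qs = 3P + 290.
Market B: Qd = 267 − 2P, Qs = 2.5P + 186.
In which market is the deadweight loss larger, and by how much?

Market A, by $8.1.

Market A: pre-tax P* = $31, Q* = 383; post-tax Q = 366.8; deadweight loss = $109.35.
Market B: pre-tax P* = $18, Q* = 231; post-tax Q = 216; deadweight loss = $101.25.
Difference: $109.35 vs $101.25 → market A is larger by $8.1.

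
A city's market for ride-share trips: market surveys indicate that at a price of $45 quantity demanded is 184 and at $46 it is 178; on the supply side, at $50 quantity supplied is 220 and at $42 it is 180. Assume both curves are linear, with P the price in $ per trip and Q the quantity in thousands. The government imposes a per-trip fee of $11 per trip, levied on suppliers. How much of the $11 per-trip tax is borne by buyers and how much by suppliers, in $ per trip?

Demand slope: (178 − 184)/(46 − 45) = -6, so Qd = 454 − 6P.
Supply slope: (180 − 220)/(42 − 50) = 5, so Qs = 5P − 30.
Without the tax, 454 − 6P = 5P − 30 gives 11P = 484, so P* = $44 and Q* = 190.
With the tax collected from suppliers, supply shifts: Qs = 5(P − 11) − 30.
New equilibrium: buyers pay $49, suppliers receive $38, Q = 160. (Wedge: Pb − Ps = 11.)
Burden on buyers: $5; on suppliers: $6. (They sum to $11.)
The less price-elastic side of the market bears the larger share of a per-unit tax.

Buyers bear $5 per trip; suppliers bear $6 per trip.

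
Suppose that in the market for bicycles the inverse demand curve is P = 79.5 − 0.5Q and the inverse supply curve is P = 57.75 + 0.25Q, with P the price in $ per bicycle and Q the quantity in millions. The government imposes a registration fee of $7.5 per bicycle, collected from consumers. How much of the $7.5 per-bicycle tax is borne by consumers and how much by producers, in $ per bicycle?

Rewrite in direct form: Qd = 159 − 2P and Qs = 4P − 231.
Without the tax, 159 − 2P = 4P − 231 gives 6P = 390, so P* = $65 and Q* = 29.
With the tax collected from consumers, demand (in seller-price terms) shifts: Qd = 159 − 2(P + 7.5).
Solving gives Q = 19 with consumers paying $70 and producers receiving $62.5 (the $7.5 wedge).
Burden on consumers: $5; on producers: $2.5. (They sum to $7.5.)

Consumers bear $5 per bicycle; producers bear $2.5 per bicycle.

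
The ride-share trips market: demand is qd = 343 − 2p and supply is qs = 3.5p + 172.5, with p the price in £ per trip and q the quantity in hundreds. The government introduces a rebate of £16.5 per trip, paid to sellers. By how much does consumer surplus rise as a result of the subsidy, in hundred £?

Before the subsidy: set 343 − 2p = 3.5p + 172.5 → p* = £31, q* = 281.
With a per-unit subsidy paid to sellers, each receives p + 16.5 per unit sold, so supply becomes qs = 3.5(p + 16.5) + 172.5.
New equilibrium: consumers pay £20.5, sellers receive £37, q = 302. (Wedge: pb − ps = −16.5.)
ΔCS is the trapezoid between Q = 302 and Q = 281 of height £10.5: ½ · (281 + 302) · 10.5 = £3060.75.

Consumer surplus rises by £3060.75 hundred.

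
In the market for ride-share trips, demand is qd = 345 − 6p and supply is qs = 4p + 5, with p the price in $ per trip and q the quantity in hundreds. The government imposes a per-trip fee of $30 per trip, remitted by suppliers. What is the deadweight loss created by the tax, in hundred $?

Deadweight loss = $1080 hundred.

Before the tax: set 345 − 6p = 4p + 5 → p* = $34, q* = 141.
With the tax collected from suppliers, supply shifts: qs = 4(p − 30) + 5.
Solving gives q = 69 with buyers paying $46 and suppliers receiving $16 (the $30 wedge).
Quantity falls by |ΔQ| = |141 − 69| = 72.
DWL = ½ · t · |ΔQ| = ½ · 30 · 72 = $1080.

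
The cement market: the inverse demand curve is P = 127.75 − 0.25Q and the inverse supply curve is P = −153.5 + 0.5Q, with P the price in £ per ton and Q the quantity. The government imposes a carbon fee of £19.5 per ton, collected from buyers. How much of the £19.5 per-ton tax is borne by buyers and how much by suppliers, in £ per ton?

Buyers bear £6.5 per ton; suppliers bear £13 per ton.

Rewrite in direct form: Qd = 511 − 4P and Qs = 2P + 307.
Without the tax, 511 − 4P = 2P + 307 gives 6P = 204, so P* = £34 and Q* = 375.
With the tax collected from buyers, demand (in seller-price terms) shifts: Qd = 511 − 4(P + 19.5).
Solving gives Q = 349 with buyers paying £40.5 and suppliers receiving £21 (the £19.5 wedge).
Burden on buyers: £6.5; on suppliers: £13. (They sum to £19.5.)
The less price-elastic side of the market bears the larger share of a per-unit tax.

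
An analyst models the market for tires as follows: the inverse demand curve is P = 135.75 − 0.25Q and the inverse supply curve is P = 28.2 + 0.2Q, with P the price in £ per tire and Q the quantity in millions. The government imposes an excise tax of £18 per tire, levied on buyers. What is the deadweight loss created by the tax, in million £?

Deadweight loss = £360 million.

Rewrite in direct form: Qd = 543 − 4P and Qs = 5P − 141.
Without the tax, 543 − 4P = 5P − 141 gives 9P = 684, so P* = £76 and Q* = 239.
With the tax collected from buyers, demand (in seller-price terms) shifts: Qd = 543 − 4(P + 18).
New equilibrium: buyers pay £86, sellers receive £68, Q = 199. (Wedge: Pb − Ps = 18.)
Quantity falls by |ΔQ| = |239 − 199| = 40.
DWL = ½ · t · |ΔQ| = ½ · 18 · 40 = £360.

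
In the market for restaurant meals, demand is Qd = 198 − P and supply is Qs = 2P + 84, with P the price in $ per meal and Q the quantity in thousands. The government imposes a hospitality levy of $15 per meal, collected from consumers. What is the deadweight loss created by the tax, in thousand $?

Before the tax: set 198 − P = 2P + 84 → P* = $38, Q* = 160.
With the tax collected from consumers, demand (in seller-price terms) shifts: Qd = 198 − (P + 15).
New equilibrium: consumers pay $48, producers receive $33, Q = 150. (Wedge: Pb − Ps = 15.)
Quantity falls by |ΔQ| = |160 − 150| = 10.
DWL = ½ · t · |ΔQ| = ½ · 15 · 10 = $75.

Deadweight loss = $75 thousand.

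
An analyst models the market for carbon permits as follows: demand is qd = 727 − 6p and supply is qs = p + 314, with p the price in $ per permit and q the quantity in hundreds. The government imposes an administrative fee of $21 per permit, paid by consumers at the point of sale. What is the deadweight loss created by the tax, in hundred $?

Deadweight loss = $189 hundred.

Without the tax, 727 − 6p = p + 314 gives 7p = 413, so p* = $59 and q* = 373.
With the tax collected from consumers, demand (in seller-price terms) shifts: qd = 727 − 6(p + 21).
Solving gives q = 355 with consumers paying $62 and producers receiving $41 (the $21 wedge).
Quantity falls by |ΔQ| = |373 − 355| = 18.
DWL = ½ · t · |ΔQ| = ½ · 21 · 18 = $189.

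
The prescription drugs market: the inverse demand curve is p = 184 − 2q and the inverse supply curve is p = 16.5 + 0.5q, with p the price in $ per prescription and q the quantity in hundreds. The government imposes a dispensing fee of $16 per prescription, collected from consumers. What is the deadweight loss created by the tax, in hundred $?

Inverting to q(p) form: qd = 92 − 0.5p; qs = 2p − 33.
Without the tax, 92 − 0.5p = 2p − 33 gives 2.5p = 125, so p* = $50 and q* = 67.
With the tax collected from consumers, demand (in seller-price terms) shifts: qd = 92 − 0.5(p + 16).
Solving gives q = 60.6 with consumers paying $62.8 and producers receiving $46.8 (the $16 wedge).
Quantity falls by |ΔQ| = |67 − 60.6| = 6.4.
DWL = ½ · t · |ΔQ| = ½ · 16 · 6.4 = $51.2.

Deadweight loss = $51.2 hundred.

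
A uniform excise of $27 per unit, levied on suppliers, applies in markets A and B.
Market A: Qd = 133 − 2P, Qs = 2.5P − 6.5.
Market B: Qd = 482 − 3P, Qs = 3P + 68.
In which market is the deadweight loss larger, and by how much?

Market A: pre-tax P* = $31, Q* = 71; post-tax Q = 41; deadweight loss = $405.
Market B: pre-tax P* = $69, Q* = 275; post-tax Q = 234.5; deadweight loss = $546.75.
Difference: $405 vs $546.75 → market B is larger by $141.75.

Market B, by $141.75.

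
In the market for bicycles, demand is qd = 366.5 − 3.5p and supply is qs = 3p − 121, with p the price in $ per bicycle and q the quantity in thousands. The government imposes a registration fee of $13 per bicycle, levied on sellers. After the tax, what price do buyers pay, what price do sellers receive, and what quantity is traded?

Without the tax, 366.5 − 3.5p = 3p − 121 gives 6.5p = 487.5, so p* = $75 and q* = 104.
With the tax collected from sellers, supply shifts: qs = 3(p − 13) − 121.
New equilibrium: buyers pay $81, sellers receive $68, q = 83. (Wedge: pb − ps = 13.)

Buyers pay $81; sellers receive $68; quantity = 83.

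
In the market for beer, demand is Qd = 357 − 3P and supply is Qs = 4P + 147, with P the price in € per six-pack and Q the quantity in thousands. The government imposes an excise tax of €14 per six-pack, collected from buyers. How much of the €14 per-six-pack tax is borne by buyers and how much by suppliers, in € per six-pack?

Without the tax, 357 − 3P = 4P + 147 gives 7P = 210, so P* = €30 and Q* = 267.
With the tax collected from buyers, demand (in seller-price terms) shifts: Qd = 357 − 3(P + 14).
New equilibrium: buyers pay €38, suppliers receive €24, Q = 243. (Wedge: Pb − Ps = 14.)
Burden on buyers: €8; on suppliers: €6. (They sum to €14.)

Buyers bear €8 per six-pack; suppliers bear €6 per six-pack.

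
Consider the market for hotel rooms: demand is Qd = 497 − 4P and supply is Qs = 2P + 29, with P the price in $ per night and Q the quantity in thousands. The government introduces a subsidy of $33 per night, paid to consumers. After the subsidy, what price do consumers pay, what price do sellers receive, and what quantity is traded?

Without the subsidy, 497 − 4P = 2P + 29 gives 6P = 468, so P* = $78 and Q* = 185.
With a per-unit subsidy paid to consumers, each effectively pays P − 33, so demand becomes Qd = 497 − 4(P − 33).
Solving gives Q = 229 with consumers paying $67 and sellers receiving $100 (the $33 wedge).

Consumers pay $67; sellers receive $100; quantity = 229.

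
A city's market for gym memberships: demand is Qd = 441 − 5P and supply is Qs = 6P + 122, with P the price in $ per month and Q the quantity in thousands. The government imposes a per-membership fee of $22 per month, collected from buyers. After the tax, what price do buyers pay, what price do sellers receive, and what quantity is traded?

Before the tax: set 441 − 5P = 6P + 122 → P* = $29, Q* = 296.
With the tax collected from buyers, demand (in seller-price terms) shifts: Qd = 441 − 5(P + 22).
New equilibrium: buyers pay $41, sellers receive $19, Q = 236. (Wedge: Pb − Ps = 22.)
The less price-elastic side of the market bears the larger share of a per-unit tax.

Buyers pay $41; sellers receive $19; quantity = 236.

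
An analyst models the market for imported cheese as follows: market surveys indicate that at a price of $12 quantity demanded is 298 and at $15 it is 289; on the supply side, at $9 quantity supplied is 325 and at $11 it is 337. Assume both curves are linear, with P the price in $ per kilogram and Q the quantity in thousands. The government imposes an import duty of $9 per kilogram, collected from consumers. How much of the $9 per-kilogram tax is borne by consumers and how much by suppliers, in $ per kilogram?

Consumers bear $6 per kilogram; suppliers bear $3 per kilogram.

Demand slope: (289 − 298)/(15 − 12) = -3, so Qd = 334 − 3P.
Supply slope: (337 − 325)/(11 − 9) = 6, so Qs = 6P + 271.
Without the tax, 334 − 3P = 6P + 271 gives 9P = 63, so P* = $7 and Q* = 313.
With the tax collected from consumers, demand (in seller-price terms) shifts: Qd = 334 − 3(P + 9).
New equilibrium: consumers pay $13, suppliers receive $4, Q = 295. (Wedge: Pb − Ps = 9.)
Burden on consumers: $6; on suppliers: $3. (They sum to $9.)
The less price-elastic side of the market bears the larger share of a per-unit tax.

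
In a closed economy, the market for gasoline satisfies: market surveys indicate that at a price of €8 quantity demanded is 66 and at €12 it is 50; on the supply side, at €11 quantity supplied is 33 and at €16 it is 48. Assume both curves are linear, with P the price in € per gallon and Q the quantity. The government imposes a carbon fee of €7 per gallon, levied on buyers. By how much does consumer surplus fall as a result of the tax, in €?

Consumer surplus falls by €108.

Demand slope: (50 − 66)/(12 − 8) = -4, so Qd = 98 − 4P.
Supply slope: (48 − 33)/(16 − 11) = 3, so Qs = 3P.
Before the tax: set 98 − 4P = 3P → P* = €14, Q* = 42.
With the tax collected from buyers, demand (in seller-price terms) shifts: Qd = 98 − 4(P + 7).
New equilibrium: buyers pay €17, producers receive €10, Q = 30. (Wedge: Pb − Ps = 7.)
ΔCS is the trapezoid between Q = 30 and Q = 42 of height €3: ½ · (42 + 30) · 3 = €108.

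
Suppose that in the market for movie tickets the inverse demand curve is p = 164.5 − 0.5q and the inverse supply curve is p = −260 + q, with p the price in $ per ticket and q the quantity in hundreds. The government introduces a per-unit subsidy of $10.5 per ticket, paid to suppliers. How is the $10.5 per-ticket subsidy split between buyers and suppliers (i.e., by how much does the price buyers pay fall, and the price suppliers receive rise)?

Rewrite in direct form: qd = 329 − 2p and qs = p + 260.
Before the subsidy: set 329 − 2p = p + 260 → p* = $23, q* = 283.
With a per-unit subsidy paid to suppliers, each receives p + 10.5 per unit sold, so supply becomes qs = (p + 10.5) + 260.
Solving gives q = 290 with buyers paying $19.5 and suppliers receiving $30 (the $10.5 wedge).
Gain to buyers: $3.5; to suppliers: $7. (They sum to $10.5.)

Buyers gain $3.5 per ticket; suppliers gain $7 per ticket.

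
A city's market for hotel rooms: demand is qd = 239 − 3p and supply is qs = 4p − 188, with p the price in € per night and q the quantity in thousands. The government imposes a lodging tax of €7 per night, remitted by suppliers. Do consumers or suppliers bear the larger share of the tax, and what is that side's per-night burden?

Without the tax, 239 − 3p = 4p − 188 gives 7p = 427, so p* = €61 and q* = 56.
With the tax collected from suppliers, supply shifts: qs = 4(p − 7) − 188.
Solving gives q = 44 with consumers paying €65 and suppliers receiving €58 (the €7 wedge).
Per-night burden: consumers €4, suppliers €3.
Consumers take the larger share because demand is less price-elastic here (demand slope 3 vs supply slope 4).
The less price-elastic side of the market bears the larger share of a per-unit tax.

Consumers bear the larger share: €4 per night.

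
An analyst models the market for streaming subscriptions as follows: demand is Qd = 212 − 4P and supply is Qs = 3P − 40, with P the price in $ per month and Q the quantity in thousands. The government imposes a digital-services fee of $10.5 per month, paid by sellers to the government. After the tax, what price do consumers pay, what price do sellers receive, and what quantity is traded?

Consumers pay $40.5; sellers receive $30; quantity = 50.

Before the tax: set 212 − 4P = 3P − 40 → P* = $36, Q* = 68.
With the tax collected from sellers, supply shifts: Qs = 3(P − 10.5) − 40.
New equilibrium: consumers pay $40.5, sellers receive $30, Q = 50. (Wedge: Pb − Ps = 10.5.)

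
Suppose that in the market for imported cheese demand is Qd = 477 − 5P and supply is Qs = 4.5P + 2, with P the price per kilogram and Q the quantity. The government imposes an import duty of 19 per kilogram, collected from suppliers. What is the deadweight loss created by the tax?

Before the tax: set 477 − 5P = 4.5P + 2 → P* = 50, Q* = 227.
With the tax collected from suppliers, supply shifts: Qs = 4.5(P − 19) + 2.
Solving gives Q = 182 with consumers paying 59 and suppliers receiving 40 (the 19 wedge).
Quantity falls by |ΔQ| = |227 − 182| = 45.
DWL = ½ · t · |ΔQ| = ½ · 19 · 45 = 427.5.

Deadweight loss = 427.5.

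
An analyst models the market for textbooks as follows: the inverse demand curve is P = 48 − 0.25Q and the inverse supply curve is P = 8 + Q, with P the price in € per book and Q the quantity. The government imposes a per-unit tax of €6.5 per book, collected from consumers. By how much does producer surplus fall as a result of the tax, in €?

Rewrite in direct form: Qd = 192 − 4P and Qs = P − 8.
Before the tax: set 192 − 4P = P − 8 → P* = €40, Q* = 32.
With the tax collected from consumers, demand (in seller-price terms) shifts: Qd = 192 − 4(P + 6.5).
Solving gives Q = 26.8 with consumers paying €41.3 and producers receiving €34.8 (the €6.5 wedge).
ΔPS is the trapezoid between Q = 26.8 and Q = 32 of height €5.2: ½ · (32 + 26.8) · 5.2 = €152.88.

Producer surplus falls by €152.88.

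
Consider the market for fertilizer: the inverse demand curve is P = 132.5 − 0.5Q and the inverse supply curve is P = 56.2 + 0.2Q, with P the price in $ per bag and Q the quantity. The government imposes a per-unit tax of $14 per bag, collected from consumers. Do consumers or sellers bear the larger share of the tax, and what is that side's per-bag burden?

Consumers bear the larger share: $10 per bag.

Rewrite in direct form: Qd = 265 − 2P and Qs = 5P − 281.
Without the tax, 265 − 2P = 5P − 281 gives 7P = 546, so P* = $78 and Q* = 109.
With the tax collected from consumers, demand (in seller-price terms) shifts: Qd = 265 − 2(P + 14).
Solving gives Q = 89 with consumers paying $88 and sellers receiving $74 (the $14 wedge).
Per-bag burden: consumers $10, sellers $4.
Consumers take the larger share because demand is less price-elastic here (demand slope 2 vs supply slope 5).
The less price-elastic side of the market bears the larger share of a per-unit tax.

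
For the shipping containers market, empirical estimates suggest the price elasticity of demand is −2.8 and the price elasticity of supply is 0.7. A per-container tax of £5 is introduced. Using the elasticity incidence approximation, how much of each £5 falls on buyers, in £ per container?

Buyers bear ≈ £1 per container.

Incidence ratio: buyers' share ≈ εs / (εs + |εd|) = 0.7 / (0.7 + 2.8) = 0.2.
So buyers bear ≈ 0.2 × £5 = £1; producers bear £4.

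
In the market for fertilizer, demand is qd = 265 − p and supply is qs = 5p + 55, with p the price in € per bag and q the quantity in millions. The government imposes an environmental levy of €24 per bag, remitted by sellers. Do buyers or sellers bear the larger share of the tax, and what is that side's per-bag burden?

Buyers bear the larger share: €20 per bag.

Without the tax, 265 − p = 5p + 55 gives 6p = 210, so p* = €35 and q* = 230.
With the tax collected from sellers, supply shifts: qs = 5(p − 24) + 55.
Solving gives q = 210 with buyers paying €55 and sellers receiving €31 (the €24 wedge).
Per-bag burden: buyers €20, sellers €4.
Buyers take the larger share because demand is less price-elastic here (demand slope 1 vs supply slope 5).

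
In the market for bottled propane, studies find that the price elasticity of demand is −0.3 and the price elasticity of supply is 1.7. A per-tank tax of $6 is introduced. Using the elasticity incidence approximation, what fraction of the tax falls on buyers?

Buyers' share ≈ 0.85.

Incidence ratio: buyers' share ≈ εs / (εs + |εd|) = 1.7 / (1.7 + 0.3) = 0.85.
Supply is the more elastic side, so buyers bear the larger share.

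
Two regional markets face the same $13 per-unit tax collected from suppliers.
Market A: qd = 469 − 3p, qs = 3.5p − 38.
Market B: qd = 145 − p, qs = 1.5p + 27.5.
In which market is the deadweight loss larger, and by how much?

Market A: pre-tax p* = $78, q* = 235; post-tax q = 214; deadweight loss = $136.5.
Market B: pre-tax p* = $47, q* = 98; post-tax q = 90.2; deadweight loss = $50.7.
Difference: $136.5 vs $50.7 → market A is larger by $85.8.

Market A, by $85.8.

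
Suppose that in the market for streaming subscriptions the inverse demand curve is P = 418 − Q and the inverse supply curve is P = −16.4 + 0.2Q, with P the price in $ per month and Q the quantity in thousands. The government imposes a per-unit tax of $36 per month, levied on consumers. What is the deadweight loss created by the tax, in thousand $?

Deadweight loss = $540 thousand.

Inverting to Q(P) form: Qd = 418 − P; Qs = 5P + 82.
Without the tax, 418 − P = 5P + 82 gives 6P = 336, so P* = $56 and Q* = 362.
With the tax collected from consumers, demand (in seller-price terms) shifts: Qd = 418 − (P + 36).
Solving gives Q = 332 with consumers paying $86 and sellers receiving $50 (the $36 wedge).
Quantity falls by |ΔQ| = |362 − 332| = 30.
DWL = ½ · t · |ΔQ| = ½ · 36 · 30 = $540.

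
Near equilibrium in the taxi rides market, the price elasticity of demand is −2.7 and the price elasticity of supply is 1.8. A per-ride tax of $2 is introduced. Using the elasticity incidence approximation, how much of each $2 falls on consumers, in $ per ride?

Incidence ratio: consumers' share ≈ εs / (εs + |εd|) = 1.8 / (1.8 + 2.7) = 0.4.
So consumers bear ≈ 0.4 × $2 = $0.8; producers bear $1.2.

Consumers bear ≈ $0.8 per ride.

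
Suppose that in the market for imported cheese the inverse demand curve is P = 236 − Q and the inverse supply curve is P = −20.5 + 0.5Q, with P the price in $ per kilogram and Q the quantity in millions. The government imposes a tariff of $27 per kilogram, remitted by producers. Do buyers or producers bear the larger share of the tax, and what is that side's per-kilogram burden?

Rewrite in direct form: Qd = 236 − P and Qs = 2P + 41.
Before the tax: set 236 − P = 2P + 41 → P* = $65, Q* = 171.
With the tax collected from producers, supply shifts: Qs = 2(P − 27) + 41.
Solving gives Q = 153 with buyers paying $83 and producers receiving $56 (the $27 wedge).
Per-kilogram burden: buyers $18, producers $9.
Buyers take the larger share because demand is less price-elastic here (demand slope 1 vs supply slope 2).

Buyers bear the larger share: $18 per kilogram.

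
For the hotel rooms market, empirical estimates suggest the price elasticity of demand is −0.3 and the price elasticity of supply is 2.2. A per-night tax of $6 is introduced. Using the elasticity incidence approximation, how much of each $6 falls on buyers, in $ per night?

Buyers bear ≈ $5.28 per night.

Incidence ratio: buyers' share ≈ εs / (εs + |εd|) = 2.2 / (2.2 + 0.3) = 0.88.
So buyers bear ≈ 0.88 × $6 = $5.28; producers bear $0.72.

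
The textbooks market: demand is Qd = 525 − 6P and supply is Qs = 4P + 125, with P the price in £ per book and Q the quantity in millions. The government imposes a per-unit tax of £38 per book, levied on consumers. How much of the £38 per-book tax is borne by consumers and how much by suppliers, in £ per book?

Consumers bear £15.2 per book; suppliers bear £22.8 per book.

Before the tax: set 525 − 6P = 4P + 125 → P* = £40, Q* = 285.
With the tax collected from consumers, demand (in seller-price terms) shifts: Qd = 525 − 6(P + 38).
New equilibrium: consumers pay £55.2, suppliers receive £17.2, Q = 193.8. (Wedge: Pb − Ps = 38.)
Burden on consumers: £15.2; on suppliers: £22.8. (They sum to £38.)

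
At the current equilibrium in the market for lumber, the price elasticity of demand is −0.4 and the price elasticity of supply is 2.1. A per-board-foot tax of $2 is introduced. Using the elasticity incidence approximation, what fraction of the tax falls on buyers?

Incidence ratio: buyers' share ≈ εs / (εs + |εd|) = 2.1 / (2.1 + 0.4) = 0.84.
Supply is the more elastic side, so buyers bear the larger share.

Buyers' share ≈ 0.84.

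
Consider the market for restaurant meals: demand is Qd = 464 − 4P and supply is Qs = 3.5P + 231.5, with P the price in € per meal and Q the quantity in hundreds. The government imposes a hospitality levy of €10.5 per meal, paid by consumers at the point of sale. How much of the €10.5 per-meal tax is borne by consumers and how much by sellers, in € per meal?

Consumers bear €4.9 per meal; sellers bear €5.6 per meal.

Without the tax, 464 − 4P = 3.5P + 231.5 gives 7.5P = 232.5, so P* = €31 and Q* = 340.
With the tax collected from consumers, demand (in seller-price terms) shifts: Qd = 464 − 4(P + 10.5).
Solving gives Q = 320.4 with consumers paying €35.9 and sellers receiving €25.4 (the €10.5 wedge).
Burden on consumers: €4.9; on sellers: €5.6. (They sum to €10.5.)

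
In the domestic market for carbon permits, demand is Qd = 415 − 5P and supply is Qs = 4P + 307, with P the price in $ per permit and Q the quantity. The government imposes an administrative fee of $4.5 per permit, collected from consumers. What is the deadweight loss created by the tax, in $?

Deadweight loss = $22.5.

Before the tax: set 415 − 5P = 4P + 307 → P* = $12, Q* = 355.
With the tax collected from consumers, demand (in seller-price terms) shifts: Qd = 415 − 5(P + 4.5).
New equilibrium: consumers pay $14, sellers receive $9.5, Q = 345. (Wedge: Pb − Ps = 4.5.)
Quantity falls by |ΔQ| = |355 − 345| = 10.
DWL = ½ · t · |ΔQ| = ½ · 4.5 · 10 = $22.5.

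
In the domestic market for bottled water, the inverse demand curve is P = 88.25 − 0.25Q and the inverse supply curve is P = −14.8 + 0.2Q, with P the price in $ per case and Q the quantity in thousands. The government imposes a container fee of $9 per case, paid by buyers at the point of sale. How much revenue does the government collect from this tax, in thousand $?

Rewrite in direct form: Qd = 353 − 4P and Qs = 5P + 74.
Before the tax: set 353 − 4P = 5P + 74 → P* = $31, Q* = 229.
With the tax collected from buyers, demand (in seller-price terms) shifts: Qd = 353 − 4(P + 9).
Solving gives Q = 209 with buyers paying $36 and suppliers receiving $27 (the $9 wedge).
Revenue = t · Q = 9 · 209 = $1881.

Tax revenue = $1881 thousand.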